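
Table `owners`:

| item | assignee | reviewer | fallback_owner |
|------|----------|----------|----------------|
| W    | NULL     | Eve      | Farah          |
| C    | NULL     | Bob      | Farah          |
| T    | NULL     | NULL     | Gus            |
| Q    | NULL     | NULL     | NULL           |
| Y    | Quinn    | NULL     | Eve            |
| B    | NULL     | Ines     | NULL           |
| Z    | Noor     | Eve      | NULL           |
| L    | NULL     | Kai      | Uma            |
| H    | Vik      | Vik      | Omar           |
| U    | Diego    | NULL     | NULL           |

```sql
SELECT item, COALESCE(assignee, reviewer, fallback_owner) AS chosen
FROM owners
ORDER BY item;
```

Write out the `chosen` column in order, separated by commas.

Ines, Bob, Vik, Kai, NULL, Gus, Diego, Eve, Quinn, Noor

item=B: assignee=NULL, reviewer=Ines → Ines
item=C: assignee=NULL, reviewer=Bob → Bob
item=H: assignee=Vik → Vik
item=L: assignee=NULL, reviewer=Kai → Kai
item=Q: assignee=NULL, reviewer=NULL, fallback_owner=NULL (all NULL) → NULL
item=T: assignee=NULL, reviewer=NULL, fallback_owner=Gus → Gus
item=U: assignee=Diego → Diego
item=W: assignee=NULL, reviewer=Eve → Eve
item=Y: assignee=Quinn → Quinn
item=Z: assignee=Noor → Noor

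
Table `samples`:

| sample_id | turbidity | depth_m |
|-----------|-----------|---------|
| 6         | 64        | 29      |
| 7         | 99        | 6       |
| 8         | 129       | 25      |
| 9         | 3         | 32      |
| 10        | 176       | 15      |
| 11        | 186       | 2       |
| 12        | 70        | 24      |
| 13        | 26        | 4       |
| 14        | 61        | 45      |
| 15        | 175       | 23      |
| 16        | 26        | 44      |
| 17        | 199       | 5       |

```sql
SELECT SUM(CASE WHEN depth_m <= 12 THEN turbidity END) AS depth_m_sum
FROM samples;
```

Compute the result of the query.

sample_id=6: ✗
sample_id=7: ✓ → 99
sample_id=8: ✗
sample_id=9: ✗
sample_id=10: ✗
sample_id=11: ✓ → 186
sample_id=12: ✗
sample_id=13: ✓ → 26
sample_id=14: ✗
sample_id=15: ✗
sample_id=16: ✗
sample_id=17: ✓ → 199
depth_m_sum = 99 + 186 + 26 + 199 = 510

510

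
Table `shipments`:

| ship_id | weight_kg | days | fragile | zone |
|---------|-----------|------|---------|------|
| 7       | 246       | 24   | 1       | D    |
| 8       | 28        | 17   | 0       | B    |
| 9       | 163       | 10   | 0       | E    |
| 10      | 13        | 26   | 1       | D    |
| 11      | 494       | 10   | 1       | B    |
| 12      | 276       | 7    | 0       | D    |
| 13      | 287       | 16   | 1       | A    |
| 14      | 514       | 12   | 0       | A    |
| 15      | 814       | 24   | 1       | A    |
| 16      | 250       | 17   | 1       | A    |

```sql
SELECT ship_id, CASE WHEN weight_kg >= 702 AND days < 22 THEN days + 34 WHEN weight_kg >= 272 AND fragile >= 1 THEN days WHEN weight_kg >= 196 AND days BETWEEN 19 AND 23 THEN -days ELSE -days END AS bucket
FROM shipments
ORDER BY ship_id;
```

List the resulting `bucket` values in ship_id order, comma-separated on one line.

ship_id=7: ELSE → -24
ship_id=8: ELSE → -17
ship_id=9: ELSE → -10
ship_id=10: ELSE → -26
ship_id=11: weight_kg >= 272 AND fragile >= 1 → 10
ship_id=12: ELSE → -7
ship_id=13: weight_kg >= 272 AND fragile >= 1 → 16
ship_id=14: ELSE → -12
ship_id=15: weight_kg >= 272 AND fragile >= 1 → 24
ship_id=16: ELSE → -17

-24, -17, -10, -26, 10, -7, 16, -12, 24, -17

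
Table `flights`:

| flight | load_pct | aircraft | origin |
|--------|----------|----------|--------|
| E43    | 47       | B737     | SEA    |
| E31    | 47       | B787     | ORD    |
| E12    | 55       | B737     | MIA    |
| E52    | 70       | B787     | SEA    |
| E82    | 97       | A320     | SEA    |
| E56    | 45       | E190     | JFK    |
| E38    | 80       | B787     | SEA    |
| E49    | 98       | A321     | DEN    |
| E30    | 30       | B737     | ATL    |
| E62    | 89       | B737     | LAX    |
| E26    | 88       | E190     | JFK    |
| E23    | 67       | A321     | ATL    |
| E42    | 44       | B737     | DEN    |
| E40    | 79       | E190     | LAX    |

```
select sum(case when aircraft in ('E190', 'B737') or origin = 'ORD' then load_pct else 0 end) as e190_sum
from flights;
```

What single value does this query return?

flight=E43: ✓ → 47
flight=E31: ✓ → 47
flight=E12: ✓ → 55
flight=E52: ✗
flight=E82: ✗
flight=E56: ✓ → 45
flight=E38: ✗
flight=E49: ✗
flight=E30: ✓ → 30
flight=E62: ✓ → 89
flight=E26: ✓ → 88
flight=E23: ✗
flight=E42: ✓ → 44
flight=E40: ✓ → 79
e190_sum = 47 + 47 + 55 + 45 + 30 + 89 + 88 + 44 + 79 = 524

524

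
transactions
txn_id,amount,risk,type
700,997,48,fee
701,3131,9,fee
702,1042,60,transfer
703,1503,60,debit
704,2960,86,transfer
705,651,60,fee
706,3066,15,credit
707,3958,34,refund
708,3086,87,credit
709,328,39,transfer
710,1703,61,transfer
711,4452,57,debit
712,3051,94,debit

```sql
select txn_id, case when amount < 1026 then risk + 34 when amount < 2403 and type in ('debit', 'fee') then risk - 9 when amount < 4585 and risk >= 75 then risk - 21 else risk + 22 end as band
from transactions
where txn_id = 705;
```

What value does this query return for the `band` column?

txn_id = 705: amount=651, risk=60, type=fee.
amount < 1026 → true → 94

94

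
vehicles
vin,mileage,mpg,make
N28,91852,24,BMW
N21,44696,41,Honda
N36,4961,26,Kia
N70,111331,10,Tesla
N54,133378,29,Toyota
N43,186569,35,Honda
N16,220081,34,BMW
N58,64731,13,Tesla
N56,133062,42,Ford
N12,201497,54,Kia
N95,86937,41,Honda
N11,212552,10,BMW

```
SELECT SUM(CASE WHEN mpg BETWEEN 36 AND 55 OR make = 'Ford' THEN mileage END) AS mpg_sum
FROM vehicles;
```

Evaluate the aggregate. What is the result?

vin=N28: ✗
vin=N21: ✓ → 44696
vin=N36: ✗
vin=N70: ✗
vin=N54: ✗
vin=N43: ✗
vin=N16: ✗
vin=N58: ✗
vin=N56: ✓ → 133062
vin=N12: ✓ → 201497
vin=N95: ✓ → 86937
vin=N11: ✗
mpg_sum = 44696 + 133062 + 201497 + 86937 = 466192

466192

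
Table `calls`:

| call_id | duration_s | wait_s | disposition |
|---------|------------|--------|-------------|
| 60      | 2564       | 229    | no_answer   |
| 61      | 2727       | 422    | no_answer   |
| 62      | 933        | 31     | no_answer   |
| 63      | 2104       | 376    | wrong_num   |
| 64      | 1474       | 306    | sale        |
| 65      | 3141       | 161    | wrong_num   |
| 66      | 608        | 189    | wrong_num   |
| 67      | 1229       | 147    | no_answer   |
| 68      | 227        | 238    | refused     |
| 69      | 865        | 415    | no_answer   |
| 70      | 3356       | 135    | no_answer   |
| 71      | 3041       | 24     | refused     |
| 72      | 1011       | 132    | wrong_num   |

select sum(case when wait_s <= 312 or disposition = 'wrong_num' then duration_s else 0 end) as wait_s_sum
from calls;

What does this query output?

19688

call_id=60: ✓ → 2564
call_id=61: ✗
call_id=62: ✓ → 933
call_id=63: ✓ → 2104
call_id=64: ✓ → 1474
call_id=65: ✓ → 3141
call_id=66: ✓ → 608
call_id=67: ✓ → 1229
call_id=68: ✓ → 227
call_id=69: ✗
call_id=70: ✓ → 3356
call_id=71: ✓ → 3041
call_id=72: ✓ → 1011
wait_s_sum = 2564 + 933 + 2104 + 1474 + 3141 + 608 + 1229 + 227 + 3356 + 3041 + 1011 = 19688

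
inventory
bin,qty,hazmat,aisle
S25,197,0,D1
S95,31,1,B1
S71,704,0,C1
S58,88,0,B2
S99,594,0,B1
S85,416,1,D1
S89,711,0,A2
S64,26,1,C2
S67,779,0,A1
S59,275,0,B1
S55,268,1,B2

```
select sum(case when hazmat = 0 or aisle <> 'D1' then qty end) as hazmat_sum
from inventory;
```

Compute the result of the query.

3673

bin=S25: ✓ → 197
bin=S95: ✓ → 31
bin=S71: ✓ → 704
bin=S58: ✓ → 88
bin=S99: ✓ → 594
bin=S85: ✗
bin=S89: ✓ → 711
bin=S64: ✓ → 26
bin=S67: ✓ → 779
bin=S59: ✓ → 275
bin=S55: ✓ → 268
hazmat_sum = 197 + 31 + 704 + 88 + 594 + 711 + 26 + 779 + 275 + 268 = 3673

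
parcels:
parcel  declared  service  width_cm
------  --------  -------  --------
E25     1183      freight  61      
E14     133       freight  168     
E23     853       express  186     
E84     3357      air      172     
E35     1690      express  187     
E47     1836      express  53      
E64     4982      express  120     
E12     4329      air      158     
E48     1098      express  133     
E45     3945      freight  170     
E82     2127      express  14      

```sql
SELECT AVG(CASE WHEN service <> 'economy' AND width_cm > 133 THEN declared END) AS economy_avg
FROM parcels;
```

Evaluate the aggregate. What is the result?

parcel=E25: ✗
parcel=E14: ✓ → 133
parcel=E23: ✓ → 853
parcel=E84: ✓ → 3357
parcel=E35: ✓ → 1690
parcel=E47: ✗
parcel=E64: ✗
parcel=E12: ✓ → 4329
parcel=E48: ✗
parcel=E45: ✓ → 3945
parcel=E82: ✗
economy_avg = (133 + 853 + 3357 + 1690 + 4329 + 3945) / 6 = 2384.5

2384.5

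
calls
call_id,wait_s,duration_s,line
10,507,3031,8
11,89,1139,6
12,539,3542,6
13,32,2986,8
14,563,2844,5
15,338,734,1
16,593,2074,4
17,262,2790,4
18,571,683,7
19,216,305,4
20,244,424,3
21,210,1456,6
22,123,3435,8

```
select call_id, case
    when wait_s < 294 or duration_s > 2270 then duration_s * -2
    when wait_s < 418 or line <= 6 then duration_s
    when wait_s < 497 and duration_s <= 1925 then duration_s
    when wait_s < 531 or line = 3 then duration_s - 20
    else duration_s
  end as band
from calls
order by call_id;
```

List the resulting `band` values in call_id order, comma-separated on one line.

-6062, -2278, -7084, -5972, -5688, 734, 2074, -5580, 683, -610, -848, -2912, -6870

call_id=10: wait_s < 294 or duration_s > 2270 → -6062
call_id=11: wait_s < 294 or duration_s > 2270 → -2278
call_id=12: wait_s < 294 or duration_s > 2270 → -7084
call_id=13: wait_s < 294 or duration_s > 2270 → -5972
call_id=14: wait_s < 294 or duration_s > 2270 → -5688
call_id=15: wait_s < 418 or line <= 6 → 734
call_id=16: wait_s < 418 or line <= 6 → 2074
call_id=17: wait_s < 294 or duration_s > 2270 → -5580
call_id=18: ELSE → 683
call_id=19: wait_s < 294 or duration_s > 2270 → -610
call_id=20: wait_s < 294 or duration_s > 2270 → -848
call_id=21: wait_s < 294 or duration_s > 2270 → -2912
call_id=22: wait_s < 294 or duration_s > 2270 → -6870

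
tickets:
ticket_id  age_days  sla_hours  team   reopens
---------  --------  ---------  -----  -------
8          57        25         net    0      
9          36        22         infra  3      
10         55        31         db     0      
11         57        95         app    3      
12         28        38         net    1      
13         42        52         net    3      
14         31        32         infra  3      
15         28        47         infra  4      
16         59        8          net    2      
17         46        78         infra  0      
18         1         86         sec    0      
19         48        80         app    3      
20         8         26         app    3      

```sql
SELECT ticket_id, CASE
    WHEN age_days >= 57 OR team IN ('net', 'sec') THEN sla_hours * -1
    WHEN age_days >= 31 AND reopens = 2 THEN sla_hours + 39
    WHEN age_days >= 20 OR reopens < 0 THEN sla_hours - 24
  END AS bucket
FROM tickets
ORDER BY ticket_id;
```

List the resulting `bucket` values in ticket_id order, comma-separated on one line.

-25, -2, 7, -95, -38, -52, 8, 23, -8, 54, -86, 56, NULL

ticket_id=8: age_days >= 57 OR team IN ('net', 'sec') → -25
ticket_id=9: age_days >= 20 OR reopens < 0 → -2
ticket_id=10: age_days >= 20 OR reopens < 0 → 7
ticket_id=11: age_days >= 57 OR team IN ('net', 'sec') → -95
ticket_id=12: age_days >= 57 OR team IN ('net', 'sec') → -38
ticket_id=13: age_days >= 57 OR team IN ('net', 'sec') → -52
ticket_id=14: age_days >= 20 OR reopens < 0 → 8
ticket_id=15: age_days >= 20 OR reopens < 0 → 23
ticket_id=16: age_days >= 57 OR team IN ('net', 'sec') → -8
ticket_id=17: age_days >= 20 OR reopens < 0 → 54
ticket_id=18: age_days >= 57 OR team IN ('net', 'sec') → -86
ticket_id=19: age_days >= 20 OR reopens < 0 → 56
ticket_id=20: (no match → NULL) → NULL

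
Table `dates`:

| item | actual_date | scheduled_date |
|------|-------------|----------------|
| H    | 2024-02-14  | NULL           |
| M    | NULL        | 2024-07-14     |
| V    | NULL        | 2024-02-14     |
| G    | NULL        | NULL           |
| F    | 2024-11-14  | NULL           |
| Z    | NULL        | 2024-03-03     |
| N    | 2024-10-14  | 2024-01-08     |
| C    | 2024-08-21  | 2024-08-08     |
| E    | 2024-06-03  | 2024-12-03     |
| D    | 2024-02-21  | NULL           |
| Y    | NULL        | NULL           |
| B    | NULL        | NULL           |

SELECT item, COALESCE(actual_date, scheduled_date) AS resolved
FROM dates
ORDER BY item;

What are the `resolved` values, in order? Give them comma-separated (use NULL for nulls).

item=B: actual_date=NULL, scheduled_date=NULL (all NULL) → NULL
item=C: actual_date=2024-08-21 → 2024-08-21
item=D: actual_date=2024-02-21 → 2024-02-21
item=E: actual_date=2024-06-03 → 2024-06-03
item=F: actual_date=2024-11-14 → 2024-11-14
item=G: actual_date=NULL, scheduled_date=NULL (all NULL) → NULL
item=H: actual_date=2024-02-14 → 2024-02-14
item=M: actual_date=NULL, scheduled_date=2024-07-14 → 2024-07-14
item=N: actual_date=2024-10-14 → 2024-10-14
item=V: actual_date=NULL, scheduled_date=2024-02-14 → 2024-02-14
item=Y: actual_date=NULL, scheduled_date=NULL (all NULL) → NULL
item=Z: actual_date=NULL, scheduled_date=2024-03-03 → 2024-03-03

NULL, 2024-08-21, 2024-02-21, 2024-06-03, 2024-11-14, NULL, 2024-02-14, 2024-07-14, 2024-10-14, 2024-02-14, NULL, 2024-03-03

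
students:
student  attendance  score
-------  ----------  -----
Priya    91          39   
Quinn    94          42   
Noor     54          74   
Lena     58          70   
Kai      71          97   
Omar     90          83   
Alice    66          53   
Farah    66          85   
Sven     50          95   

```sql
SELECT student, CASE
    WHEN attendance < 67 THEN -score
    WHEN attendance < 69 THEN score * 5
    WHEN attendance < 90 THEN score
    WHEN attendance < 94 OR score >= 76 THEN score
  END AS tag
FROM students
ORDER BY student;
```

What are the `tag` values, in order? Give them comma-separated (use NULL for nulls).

student=Alice: attendance < 67 → -53
student=Farah: attendance < 67 → -85
student=Kai: attendance < 90 → 97
student=Lena: attendance < 67 → -70
student=Noor: attendance < 67 → -74
student=Omar: attendance < 94 OR score >= 76 → 83
student=Priya: attendance < 94 OR score >= 76 → 39
student=Quinn: (no match → NULL) → NULL
student=Sven: attendance < 67 → -95

-53, -85, 97, -70, -74, 83, 39, NULL, -95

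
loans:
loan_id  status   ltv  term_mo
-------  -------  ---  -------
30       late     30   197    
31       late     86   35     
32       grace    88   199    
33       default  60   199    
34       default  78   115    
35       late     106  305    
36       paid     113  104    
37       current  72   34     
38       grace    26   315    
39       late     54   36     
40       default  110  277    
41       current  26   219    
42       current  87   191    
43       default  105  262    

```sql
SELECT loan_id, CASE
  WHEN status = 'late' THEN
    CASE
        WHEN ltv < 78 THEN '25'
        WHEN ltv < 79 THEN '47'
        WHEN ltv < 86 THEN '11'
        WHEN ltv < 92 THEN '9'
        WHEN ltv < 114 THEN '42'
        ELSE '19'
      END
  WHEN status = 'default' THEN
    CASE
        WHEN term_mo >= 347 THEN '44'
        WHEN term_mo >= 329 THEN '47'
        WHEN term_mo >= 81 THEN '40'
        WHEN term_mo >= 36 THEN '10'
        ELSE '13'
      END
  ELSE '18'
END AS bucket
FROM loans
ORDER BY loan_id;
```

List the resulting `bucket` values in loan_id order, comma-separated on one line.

25, 9, 18, 40, 40, 42, 18, 18, 18, 25, 40, 18, 18, 40

loan_id=30: status='late' → inner[ltv < 78] → 25
loan_id=31: status='late' → inner[ltv < 92] → 9
loan_id=32: status='grace' → outer ELSE → 18
loan_id=33: status='default' → inner[term_mo >= 81] → 40
loan_id=34: status='default' → inner[term_mo >= 81] → 40
loan_id=35: status='late' → inner[ltv < 114] → 42
loan_id=36: status='paid' → outer ELSE → 18
loan_id=37: status='current' → outer ELSE → 18
loan_id=38: status='grace' → outer ELSE → 18
loan_id=39: status='late' → inner[ltv < 78] → 25
loan_id=40: status='default' → inner[term_mo >= 81] → 40
loan_id=41: status='current' → outer ELSE → 18
loan_id=42: status='current' → outer ELSE → 18
loan_id=43: status='default' → inner[term_mo >= 81] → 40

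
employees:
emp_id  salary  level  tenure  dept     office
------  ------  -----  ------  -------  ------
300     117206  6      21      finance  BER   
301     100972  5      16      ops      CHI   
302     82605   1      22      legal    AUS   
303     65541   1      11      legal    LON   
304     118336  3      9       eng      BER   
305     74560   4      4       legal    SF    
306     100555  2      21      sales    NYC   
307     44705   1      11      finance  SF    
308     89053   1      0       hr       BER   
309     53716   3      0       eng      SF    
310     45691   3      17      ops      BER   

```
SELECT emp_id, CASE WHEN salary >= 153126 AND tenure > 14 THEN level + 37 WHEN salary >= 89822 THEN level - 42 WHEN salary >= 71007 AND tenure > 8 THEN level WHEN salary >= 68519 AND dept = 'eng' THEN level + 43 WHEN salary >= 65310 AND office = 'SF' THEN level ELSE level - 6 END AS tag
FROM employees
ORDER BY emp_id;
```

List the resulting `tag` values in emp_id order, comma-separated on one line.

emp_id=300: salary >= 89822 → -36
emp_id=301: salary >= 89822 → -37
emp_id=302: salary >= 71007 AND tenure > 8 → 1
emp_id=303: ELSE → -5
emp_id=304: salary >= 89822 → -39
emp_id=305: salary >= 65310 AND office = 'SF' → 4
emp_id=306: salary >= 89822 → -40
emp_id=307: ELSE → -5
emp_id=308: ELSE → -5
emp_id=309: ELSE → -3
emp_id=310: ELSE → -3

-36, -37, 1, -5, -39, 4, -40, -5, -5, -3, -3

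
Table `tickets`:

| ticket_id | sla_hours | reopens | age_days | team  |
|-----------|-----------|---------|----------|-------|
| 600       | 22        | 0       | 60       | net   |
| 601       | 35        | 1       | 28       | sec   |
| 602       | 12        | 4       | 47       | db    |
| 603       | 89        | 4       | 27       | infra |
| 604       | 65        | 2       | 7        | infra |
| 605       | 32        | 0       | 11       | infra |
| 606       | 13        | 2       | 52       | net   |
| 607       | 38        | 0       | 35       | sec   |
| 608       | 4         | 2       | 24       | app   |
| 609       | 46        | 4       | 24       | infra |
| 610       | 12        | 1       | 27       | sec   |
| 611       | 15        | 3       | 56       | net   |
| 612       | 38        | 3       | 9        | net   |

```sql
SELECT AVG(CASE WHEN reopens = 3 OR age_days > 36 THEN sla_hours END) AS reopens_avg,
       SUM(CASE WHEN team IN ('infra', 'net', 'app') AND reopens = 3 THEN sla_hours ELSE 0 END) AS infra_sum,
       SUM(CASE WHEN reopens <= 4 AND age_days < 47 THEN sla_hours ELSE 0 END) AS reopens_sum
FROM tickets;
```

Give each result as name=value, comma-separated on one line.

[reopens_avg: reopens = 3 OR age_days > 36]
ticket_id=600: ✓ → 22
ticket_id=601: ✗
ticket_id=602: ✓ → 12
ticket_id=603: ✗
ticket_id=604: ✗
ticket_id=605: ✗
ticket_id=606: ✓ → 13
ticket_id=607: ✗
ticket_id=608: ✗
ticket_id=609: ✗
ticket_id=610: ✗
ticket_id=611: ✓ → 15
ticket_id=612: ✓ → 38
reopens_avg = (22 + 12 + 13 + 15 + 38) / 5 = 20
—
[infra_sum: team IN ('infra', 'net', 'app') AND reopens = 3]
ticket_id=600: ✗
ticket_id=601: ✗
ticket_id=602: ✗
ticket_id=603: ✗
ticket_id=604: ✗
ticket_id=605: ✗
ticket_id=606: ✗
ticket_id=607: ✗
ticket_id=608: ✗
ticket_id=609: ✗
ticket_id=610: ✗
ticket_id=611: ✓ → 15
ticket_id=612: ✓ → 38
infra_sum = 15 + 38 = 53
—
[reopens_sum: reopens <= 4 AND age_days < 47]
ticket_id=600: ✗
ticket_id=601: ✓ → 35
ticket_id=602: ✗
ticket_id=603: ✓ → 89
ticket_id=604: ✓ → 65
ticket_id=605: ✓ → 32
ticket_id=606: ✗
ticket_id=607: ✓ → 38
ticket_id=608: ✓ → 4
ticket_id=609: ✓ → 46
ticket_id=610: ✓ → 12
ticket_id=611: ✗
ticket_id=612: ✓ → 38
reopens_sum = 35 + 89 + 65 + 32 + 38 + 4 + 46 + 12 + 38 = 359

reopens_avg=20, infra_sum=53, reopens_sum=359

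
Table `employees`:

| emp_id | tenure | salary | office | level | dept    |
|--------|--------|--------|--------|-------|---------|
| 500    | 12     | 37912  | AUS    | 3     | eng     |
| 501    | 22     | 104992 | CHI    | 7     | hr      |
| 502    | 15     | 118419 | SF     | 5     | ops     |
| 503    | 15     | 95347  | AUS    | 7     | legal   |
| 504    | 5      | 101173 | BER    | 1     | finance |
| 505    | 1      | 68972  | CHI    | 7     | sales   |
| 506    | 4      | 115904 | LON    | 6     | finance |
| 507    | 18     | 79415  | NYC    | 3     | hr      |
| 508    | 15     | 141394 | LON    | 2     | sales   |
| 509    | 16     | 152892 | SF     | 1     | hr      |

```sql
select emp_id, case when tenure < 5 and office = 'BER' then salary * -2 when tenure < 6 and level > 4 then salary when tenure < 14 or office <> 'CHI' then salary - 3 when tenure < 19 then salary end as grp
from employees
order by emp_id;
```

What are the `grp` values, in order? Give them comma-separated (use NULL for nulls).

emp_id=500: tenure < 14 or office <> 'CHI' → 37909
emp_id=501: (no match → NULL) → NULL
emp_id=502: tenure < 14 or office <> 'CHI' → 118416
emp_id=503: tenure < 14 or office <> 'CHI' → 95344
emp_id=504: tenure < 14 or office <> 'CHI' → 101170
emp_id=505: tenure < 6 and level > 4 → 68972
emp_id=506: tenure < 6 and level > 4 → 115904
emp_id=507: tenure < 14 or office <> 'CHI' → 79412
emp_id=508: tenure < 14 or office <> 'CHI' → 141391
emp_id=509: tenure < 14 or office <> 'CHI' → 152889

37909, NULL, 118416, 95344, 101170, 68972, 115904, 79412, 141391, 152889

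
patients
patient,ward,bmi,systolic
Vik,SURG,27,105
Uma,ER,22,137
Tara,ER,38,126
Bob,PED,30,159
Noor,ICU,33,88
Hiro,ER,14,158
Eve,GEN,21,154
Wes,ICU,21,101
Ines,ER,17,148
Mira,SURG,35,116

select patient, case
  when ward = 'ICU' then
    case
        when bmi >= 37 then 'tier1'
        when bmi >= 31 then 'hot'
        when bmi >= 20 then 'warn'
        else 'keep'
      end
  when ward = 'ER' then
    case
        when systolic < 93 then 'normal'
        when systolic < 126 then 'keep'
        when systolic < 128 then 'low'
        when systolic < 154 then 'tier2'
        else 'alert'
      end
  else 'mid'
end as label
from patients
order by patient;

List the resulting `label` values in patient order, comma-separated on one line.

mid, mid, alert, tier2, mid, hot, low, tier2, mid, warn

patient=Bob: ward='PED' → outer ELSE → mid
patient=Eve: ward='GEN' → outer ELSE → mid
patient=Hiro: ward='ER' → inner[ELSE] → alert
patient=Ines: ward='ER' → inner[systolic < 154] → tier2
patient=Mira: ward='SURG' → outer ELSE → mid
patient=Noor: ward='ICU' → inner[bmi >= 31] → hot
patient=Tara: ward='ER' → inner[systolic < 128] → low
patient=Uma: ward='ER' → inner[systolic < 154] → tier2
patient=Vik: ward='SURG' → outer ELSE → mid
patient=Wes: ward='ICU' → inner[bmi >= 20] → warn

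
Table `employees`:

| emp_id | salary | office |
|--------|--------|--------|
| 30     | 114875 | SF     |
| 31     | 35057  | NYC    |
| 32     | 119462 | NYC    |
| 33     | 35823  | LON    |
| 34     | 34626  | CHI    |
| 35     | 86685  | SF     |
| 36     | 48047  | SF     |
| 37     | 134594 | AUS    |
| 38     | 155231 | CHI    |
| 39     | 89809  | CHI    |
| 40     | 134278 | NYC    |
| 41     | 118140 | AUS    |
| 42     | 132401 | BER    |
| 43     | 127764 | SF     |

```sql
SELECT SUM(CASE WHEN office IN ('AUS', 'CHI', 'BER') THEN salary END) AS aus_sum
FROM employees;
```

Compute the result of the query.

emp_id=30: ✗
emp_id=31: ✗
emp_id=32: ✗
emp_id=33: ✗
emp_id=34: ✓ → 34626
emp_id=35: ✗
emp_id=36: ✗
emp_id=37: ✓ → 134594
emp_id=38: ✓ → 155231
emp_id=39: ✓ → 89809
emp_id=40: ✗
emp_id=41: ✓ → 118140
emp_id=42: ✓ → 132401
emp_id=43: ✗
aus_sum = 34626 + 134594 + 155231 + 89809 + 118140 + 132401 = 664801

664801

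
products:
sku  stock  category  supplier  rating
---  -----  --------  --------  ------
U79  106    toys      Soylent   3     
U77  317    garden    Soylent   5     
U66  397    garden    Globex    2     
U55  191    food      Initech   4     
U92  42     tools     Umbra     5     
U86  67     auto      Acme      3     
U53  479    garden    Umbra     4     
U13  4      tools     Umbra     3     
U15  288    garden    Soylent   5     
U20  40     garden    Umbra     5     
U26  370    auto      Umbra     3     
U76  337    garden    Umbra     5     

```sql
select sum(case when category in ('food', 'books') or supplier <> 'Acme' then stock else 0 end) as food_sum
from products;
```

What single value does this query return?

sku=U79: ✓ → 106
sku=U77: ✓ → 317
sku=U66: ✓ → 397
sku=U55: ✓ → 191
sku=U92: ✓ → 42
sku=U86: ✗
sku=U53: ✓ → 479
sku=U13: ✓ → 4
sku=U15: ✓ → 288
sku=U20: ✓ → 40
sku=U26: ✓ → 370
sku=U76: ✓ → 337
food_sum = 106 + 317 + 397 + 191 + 42 + 479 + 4 + 288 + 40 + 370 + 337 = 2571

2571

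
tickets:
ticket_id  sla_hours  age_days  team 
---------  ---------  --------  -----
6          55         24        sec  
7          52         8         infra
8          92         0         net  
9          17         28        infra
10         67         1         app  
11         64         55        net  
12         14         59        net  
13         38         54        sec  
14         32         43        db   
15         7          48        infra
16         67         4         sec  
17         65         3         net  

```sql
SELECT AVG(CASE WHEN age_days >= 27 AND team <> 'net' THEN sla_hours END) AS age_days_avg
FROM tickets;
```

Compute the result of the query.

ticket_id=6: ✗
ticket_id=7: ✗
ticket_id=8: ✗
ticket_id=9: ✓ → 17
ticket_id=10: ✗
ticket_id=11: ✗
ticket_id=12: ✗
ticket_id=13: ✓ → 38
ticket_id=14: ✓ → 32
ticket_id=15: ✓ → 7
ticket_id=16: ✗
ticket_id=17: ✗
age_days_avg = (17 + 38 + 32 + 7) / 4 = 23.5

23.5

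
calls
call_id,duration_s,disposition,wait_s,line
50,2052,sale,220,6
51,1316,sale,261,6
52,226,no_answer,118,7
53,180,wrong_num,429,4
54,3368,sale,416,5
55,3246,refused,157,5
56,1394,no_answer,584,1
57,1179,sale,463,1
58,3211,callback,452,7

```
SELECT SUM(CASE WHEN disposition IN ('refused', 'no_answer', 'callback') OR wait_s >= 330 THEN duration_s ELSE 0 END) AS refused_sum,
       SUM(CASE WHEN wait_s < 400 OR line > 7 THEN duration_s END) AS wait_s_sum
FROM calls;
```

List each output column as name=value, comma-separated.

refused_sum=12804, wait_s_sum=6840

[refused_sum: disposition IN ('refused', 'no_answer', 'callback') OR wait_s >= 330]
call_id=50: ✗
call_id=51: ✗
call_id=52: ✓ → 226
call_id=53: ✓ → 180
call_id=54: ✓ → 3368
call_id=55: ✓ → 3246
call_id=56: ✓ → 1394
call_id=57: ✓ → 1179
call_id=58: ✓ → 3211
refused_sum = 226 + 180 + 3368 + 3246 + 1394 + 1179 + 3211 = 12804
—
[wait_s_sum: wait_s < 400 OR line > 7]
call_id=50: ✓ → 2052
call_id=51: ✓ → 1316
call_id=52: ✓ → 226
call_id=53: ✗
call_id=54: ✗
call_id=55: ✓ → 3246
call_id=56: ✗
call_id=57: ✗
call_id=58: ✗
wait_s_sum = 2052 + 1316 + 226 + 3246 = 6840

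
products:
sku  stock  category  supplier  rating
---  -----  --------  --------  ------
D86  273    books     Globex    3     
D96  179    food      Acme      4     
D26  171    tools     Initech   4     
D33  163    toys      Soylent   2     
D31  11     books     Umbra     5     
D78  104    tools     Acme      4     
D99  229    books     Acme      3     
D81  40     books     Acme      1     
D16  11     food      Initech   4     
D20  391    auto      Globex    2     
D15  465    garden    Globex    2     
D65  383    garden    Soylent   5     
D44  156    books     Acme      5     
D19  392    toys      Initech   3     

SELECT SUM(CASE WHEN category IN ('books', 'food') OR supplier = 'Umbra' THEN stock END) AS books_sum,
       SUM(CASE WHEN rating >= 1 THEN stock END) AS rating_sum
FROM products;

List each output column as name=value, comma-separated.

[books_sum: category IN ('books', 'food') OR supplier = 'Umbra']
sku=D86: ✓ → 273
sku=D96: ✓ → 179
sku=D26: ✗
sku=D33: ✗
sku=D31: ✓ → 11
sku=D78: ✗
sku=D99: ✓ → 229
sku=D81: ✓ → 40
sku=D16: ✓ → 11
sku=D20: ✗
sku=D15: ✗
sku=D65: ✗
sku=D44: ✓ → 156
sku=D19: ✗
books_sum = 273 + 179 + 11 + 229 + 40 + 11 + 156 = 899
—
[rating_sum: rating >= 1]
sku=D86: ✓ → 273
sku=D96: ✓ → 179
sku=D26: ✓ → 171
sku=D33: ✓ → 163
sku=D31: ✓ → 11
sku=D78: ✓ → 104
sku=D99: ✓ → 229
sku=D81: ✓ → 40
sku=D16: ✓ → 11
sku=D20: ✓ → 391
sku=D15: ✓ → 465
sku=D65: ✓ → 383
sku=D44: ✓ → 156
sku=D19: ✓ → 392
rating_sum = 273 + 179 + 171 + 163 + 11 + 104 + 229 + 40 + 11 + 391 + 465 + 383 + 156 + 392 = 2968

books_sum=899, rating_sum=2968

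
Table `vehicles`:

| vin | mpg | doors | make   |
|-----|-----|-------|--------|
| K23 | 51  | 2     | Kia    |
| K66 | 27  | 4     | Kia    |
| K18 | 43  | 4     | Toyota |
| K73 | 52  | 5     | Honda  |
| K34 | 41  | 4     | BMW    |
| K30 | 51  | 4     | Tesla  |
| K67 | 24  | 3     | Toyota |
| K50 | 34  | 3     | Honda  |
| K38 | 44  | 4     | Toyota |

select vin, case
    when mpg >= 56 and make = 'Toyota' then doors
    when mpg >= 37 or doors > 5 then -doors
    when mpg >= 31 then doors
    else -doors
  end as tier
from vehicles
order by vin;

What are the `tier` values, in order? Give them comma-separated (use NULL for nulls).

vin=K18: mpg >= 37 or doors > 5 → -4
vin=K23: mpg >= 37 or doors > 5 → -2
vin=K30: mpg >= 37 or doors > 5 → -4
vin=K34: mpg >= 37 or doors > 5 → -4
vin=K38: mpg >= 37 or doors > 5 → -4
vin=K50: mpg >= 31 → 3
vin=K66: ELSE → -4
vin=K67: ELSE → -3
vin=K73: mpg >= 37 or doors > 5 → -5

-4, -2, -4, -4, -4, 3, -4, -3, -5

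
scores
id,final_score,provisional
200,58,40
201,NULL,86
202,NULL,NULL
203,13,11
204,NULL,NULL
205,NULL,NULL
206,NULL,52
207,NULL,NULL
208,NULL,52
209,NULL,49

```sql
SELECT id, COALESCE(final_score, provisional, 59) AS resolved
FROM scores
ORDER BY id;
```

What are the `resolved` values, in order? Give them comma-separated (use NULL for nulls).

58, 86, 59, 13, 59, 59, 52, 59, 52, 49

id=200: final_score=58 → 58
id=201: final_score=NULL, provisional=86 → 86
id=202: final_score=NULL, provisional=NULL, → literal 59 → 59
id=203: final_score=13 → 13
id=204: final_score=NULL, provisional=NULL, → literal 59 → 59
id=205: final_score=NULL, provisional=NULL, → literal 59 → 59
id=206: final_score=NULL, provisional=52 → 52
id=207: final_score=NULL, provisional=NULL, → literal 59 → 59
id=208: final_score=NULL, provisional=52 → 52
id=209: final_score=NULL, provisional=49 → 49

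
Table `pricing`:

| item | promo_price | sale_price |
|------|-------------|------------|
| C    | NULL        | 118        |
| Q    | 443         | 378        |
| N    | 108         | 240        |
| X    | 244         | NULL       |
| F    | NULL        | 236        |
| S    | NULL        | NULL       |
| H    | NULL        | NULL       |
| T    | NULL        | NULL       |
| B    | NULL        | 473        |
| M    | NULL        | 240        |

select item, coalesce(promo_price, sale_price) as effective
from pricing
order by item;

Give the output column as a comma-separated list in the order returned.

473, 118, 236, NULL, 240, 108, 443, NULL, NULL, 244

item=B: promo_price=NULL, sale_price=473 → 473
item=C: promo_price=NULL, sale_price=118 → 118
item=F: promo_price=NULL, sale_price=236 → 236
item=H: promo_price=NULL, sale_price=NULL (all NULL) → NULL
item=M: promo_price=NULL, sale_price=240 → 240
item=N: promo_price=108 → 108
item=Q: promo_price=443 → 443
item=S: promo_price=NULL, sale_price=NULL (all NULL) → NULL
item=T: promo_price=NULL, sale_price=NULL (all NULL) → NULL
item=X: promo_price=244 → 244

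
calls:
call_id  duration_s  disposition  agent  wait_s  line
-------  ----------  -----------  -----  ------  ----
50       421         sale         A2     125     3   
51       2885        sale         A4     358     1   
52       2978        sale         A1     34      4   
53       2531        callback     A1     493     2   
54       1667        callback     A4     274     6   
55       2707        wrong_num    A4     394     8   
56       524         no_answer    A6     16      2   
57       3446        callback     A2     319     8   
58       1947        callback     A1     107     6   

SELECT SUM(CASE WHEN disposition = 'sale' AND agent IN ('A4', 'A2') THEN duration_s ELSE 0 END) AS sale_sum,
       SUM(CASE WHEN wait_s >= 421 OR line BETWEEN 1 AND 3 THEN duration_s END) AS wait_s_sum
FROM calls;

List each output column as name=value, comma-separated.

sale_sum=3306, wait_s_sum=6361

[sale_sum: disposition = 'sale' AND agent IN ('A4', 'A2')]
call_id=50: ✓ → 421
call_id=51: ✓ → 2885
call_id=52: ✗
call_id=53: ✗
call_id=54: ✗
call_id=55: ✗
call_id=56: ✗
call_id=57: ✗
call_id=58: ✗
sale_sum = 421 + 2885 = 3306
—
[wait_s_sum: wait_s >= 421 OR line BETWEEN 1 AND 3]
call_id=50: ✓ → 421
call_id=51: ✓ → 2885
call_id=52: ✗
call_id=53: ✓ → 2531
call_id=54: ✗
call_id=55: ✗
call_id=56: ✓ → 524
call_id=57: ✗
call_id=58: ✗
wait_s_sum = 421 + 2885 + 2531 + 524 = 6361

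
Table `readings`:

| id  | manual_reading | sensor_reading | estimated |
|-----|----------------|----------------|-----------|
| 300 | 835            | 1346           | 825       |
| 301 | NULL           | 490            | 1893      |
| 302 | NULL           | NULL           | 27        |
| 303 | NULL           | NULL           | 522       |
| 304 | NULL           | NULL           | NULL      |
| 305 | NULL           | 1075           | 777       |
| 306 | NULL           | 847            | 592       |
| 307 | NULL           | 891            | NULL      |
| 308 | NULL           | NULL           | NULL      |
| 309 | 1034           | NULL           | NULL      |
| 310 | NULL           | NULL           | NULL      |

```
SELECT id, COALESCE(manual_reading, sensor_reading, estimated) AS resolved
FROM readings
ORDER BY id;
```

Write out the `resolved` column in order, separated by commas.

835, 490, 27, 522, NULL, 1075, 847, 891, NULL, 1034, NULL

id=300: manual_reading=835 → 835
id=301: manual_reading=NULL, sensor_reading=490 → 490
id=302: manual_reading=NULL, sensor_reading=NULL, estimated=27 → 27
id=303: manual_reading=NULL, sensor_reading=NULL, estimated=522 → 522
id=304: manual_reading=NULL, sensor_reading=NULL, estimated=NULL (all NULL) → NULL
id=305: manual_reading=NULL, sensor_reading=1075 → 1075
id=306: manual_reading=NULL, sensor_reading=847 → 847
id=307: manual_reading=NULL, sensor_reading=891 → 891
id=308: manual_reading=NULL, sensor_reading=NULL, estimated=NULL (all NULL) → NULL
id=309: manual_reading=1034 → 1034
id=310: manual_reading=NULL, sensor_reading=NULL, estimated=NULL (all NULL) → NULL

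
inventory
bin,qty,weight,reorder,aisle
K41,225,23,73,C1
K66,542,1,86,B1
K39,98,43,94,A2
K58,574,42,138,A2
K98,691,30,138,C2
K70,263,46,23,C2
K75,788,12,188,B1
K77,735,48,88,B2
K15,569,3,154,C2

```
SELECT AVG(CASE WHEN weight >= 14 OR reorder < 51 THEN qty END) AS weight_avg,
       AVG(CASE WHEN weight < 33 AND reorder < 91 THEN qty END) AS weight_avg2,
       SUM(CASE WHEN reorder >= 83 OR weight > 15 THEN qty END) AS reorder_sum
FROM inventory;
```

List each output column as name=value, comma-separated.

weight_avg=431, weight_avg2=383.5, reorder_sum=4485

[weight_avg: weight >= 14 OR reorder < 51]
bin=K41: ✓ → 225
bin=K66: ✗
bin=K39: ✓ → 98
bin=K58: ✓ → 574
bin=K98: ✓ → 691
bin=K70: ✓ → 263
bin=K75: ✗
bin=K77: ✓ → 735
bin=K15: ✗
weight_avg = (225 + 98 + 574 + 691 + 263 + 735) / 6 = 431
—
[weight_avg2: weight < 33 AND reorder < 91]
bin=K41: ✓ → 225
bin=K66: ✓ → 542
bin=K39: ✗
bin=K58: ✗
bin=K98: ✗
bin=K70: ✗
bin=K75: ✗
bin=K77: ✗
bin=K15: ✗
weight_avg2 = (225 + 542) / 2 = 383.5
—
[reorder_sum: reorder >= 83 OR weight > 15]
bin=K41: ✓ → 225
bin=K66: ✓ → 542
bin=K39: ✓ → 98
bin=K58: ✓ → 574
bin=K98: ✓ → 691
bin=K70: ✓ → 263
bin=K75: ✓ → 788
bin=K77: ✓ → 735
bin=K15: ✓ → 569
reorder_sum = 225 + 542 + 98 + 574 + 691 + 263 + 788 + 735 + 569 = 4485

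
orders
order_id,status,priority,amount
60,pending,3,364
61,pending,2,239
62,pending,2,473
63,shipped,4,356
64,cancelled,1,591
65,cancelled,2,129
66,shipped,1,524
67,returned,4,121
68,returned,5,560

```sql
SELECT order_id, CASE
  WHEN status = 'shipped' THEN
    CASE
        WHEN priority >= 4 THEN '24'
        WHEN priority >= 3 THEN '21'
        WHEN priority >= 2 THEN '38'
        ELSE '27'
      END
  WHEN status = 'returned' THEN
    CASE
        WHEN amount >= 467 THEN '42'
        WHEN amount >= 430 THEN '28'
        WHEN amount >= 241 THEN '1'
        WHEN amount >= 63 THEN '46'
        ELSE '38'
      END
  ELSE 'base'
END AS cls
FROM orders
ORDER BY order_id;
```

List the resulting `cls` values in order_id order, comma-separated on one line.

base, base, base, 24, base, base, 27, 46, 42

order_id=60: status='pending' → outer ELSE → base
order_id=61: status='pending' → outer ELSE → base
order_id=62: status='pending' → outer ELSE → base
order_id=63: status='shipped' → inner[priority >= 4] → 24
order_id=64: status='cancelled' → outer ELSE → base
order_id=65: status='cancelled' → outer ELSE → base
order_id=66: status='shipped' → inner[ELSE] → 27
order_id=67: status='returned' → inner[amount >= 63] → 46
order_id=68: status='returned' → inner[amount >= 467] → 42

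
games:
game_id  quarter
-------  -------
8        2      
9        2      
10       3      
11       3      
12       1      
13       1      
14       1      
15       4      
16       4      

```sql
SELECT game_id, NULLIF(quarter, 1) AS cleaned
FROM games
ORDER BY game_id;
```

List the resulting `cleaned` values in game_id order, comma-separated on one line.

game_id=8: quarter=2 vs 1: differ → 2
game_id=9: quarter=2 vs 1: differ → 2
game_id=10: quarter=3 vs 1: differ → 3
game_id=11: quarter=3 vs 1: differ → 3
game_id=12: quarter=1 vs 1: equal → NULL
game_id=13: quarter=1 vs 1: equal → NULL
game_id=14: quarter=1 vs 1: equal → NULL
game_id=15: quarter=4 vs 1: differ → 4
game_id=16: quarter=4 vs 1: differ → 4

2, 2, 3, 3, NULL, NULL, NULL, 4, 4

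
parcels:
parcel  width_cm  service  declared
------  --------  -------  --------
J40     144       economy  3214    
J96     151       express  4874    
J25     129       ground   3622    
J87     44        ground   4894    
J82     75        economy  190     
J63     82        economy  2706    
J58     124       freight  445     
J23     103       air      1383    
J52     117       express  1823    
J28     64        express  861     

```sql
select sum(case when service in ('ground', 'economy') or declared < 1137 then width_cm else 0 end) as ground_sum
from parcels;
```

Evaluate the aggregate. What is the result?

parcel=J40: ✓ → 144
parcel=J96: ✗
parcel=J25: ✓ → 129
parcel=J87: ✓ → 44
parcel=J82: ✓ → 75
parcel=J63: ✓ → 82
parcel=J58: ✓ → 124
parcel=J23: ✗
parcel=J52: ✗
parcel=J28: ✓ → 64
ground_sum = 144 + 129 + 44 + 75 + 82 + 124 + 64 = 662

662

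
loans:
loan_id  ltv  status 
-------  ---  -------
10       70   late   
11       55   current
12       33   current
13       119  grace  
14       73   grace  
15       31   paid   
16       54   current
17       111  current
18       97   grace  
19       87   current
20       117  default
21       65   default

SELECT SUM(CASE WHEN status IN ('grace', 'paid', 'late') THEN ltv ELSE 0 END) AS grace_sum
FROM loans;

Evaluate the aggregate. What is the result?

390

loan_id=10: ✓ → 70
loan_id=11: ✗
loan_id=12: ✗
loan_id=13: ✓ → 119
loan_id=14: ✓ → 73
loan_id=15: ✓ → 31
loan_id=16: ✗
loan_id=17: ✗
loan_id=18: ✓ → 97
loan_id=19: ✗
loan_id=20: ✗
loan_id=21: ✗
grace_sum = 70 + 119 + 73 + 31 + 97 = 390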